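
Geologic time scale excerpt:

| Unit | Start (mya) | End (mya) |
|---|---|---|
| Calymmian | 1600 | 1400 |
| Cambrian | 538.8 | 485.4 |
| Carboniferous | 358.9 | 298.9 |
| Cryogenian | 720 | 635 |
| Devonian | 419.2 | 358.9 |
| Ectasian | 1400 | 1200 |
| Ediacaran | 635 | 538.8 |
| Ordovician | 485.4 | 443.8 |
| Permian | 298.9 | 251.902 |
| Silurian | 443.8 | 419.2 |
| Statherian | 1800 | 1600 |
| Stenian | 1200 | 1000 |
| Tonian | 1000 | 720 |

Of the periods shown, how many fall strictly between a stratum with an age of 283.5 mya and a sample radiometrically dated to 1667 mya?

11

1667 Ma sits inside the Statherian (1800–1600) and 283.5 Ma inside the Permian (298.9–251.902); neither of those is wholly between the two dates.
The listed periods lying completely between them are Calymmian, Ectasian, Stenian, Tonian, Cryogenian, Ediacaran, Cambrian, Ordovician, Silurian, Devonian, Carboniferous — 11 in all.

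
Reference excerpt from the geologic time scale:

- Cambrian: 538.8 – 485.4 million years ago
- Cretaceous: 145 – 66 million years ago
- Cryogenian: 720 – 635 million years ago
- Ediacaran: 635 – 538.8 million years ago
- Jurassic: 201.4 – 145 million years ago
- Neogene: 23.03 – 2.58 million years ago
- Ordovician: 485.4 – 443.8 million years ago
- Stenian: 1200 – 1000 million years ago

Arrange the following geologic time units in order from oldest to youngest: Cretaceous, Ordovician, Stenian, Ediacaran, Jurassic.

Stenian, then Ediacaran, then Ordovician, then Jurassic, then Cretaceous

The oldest of these is Stenian (starts 1200 Ma) and the youngest is Cretaceous (ends 66 Ma).
In between, by decreasing start age: Ediacaran (635), Ordovician (485.4), Jurassic (201.4).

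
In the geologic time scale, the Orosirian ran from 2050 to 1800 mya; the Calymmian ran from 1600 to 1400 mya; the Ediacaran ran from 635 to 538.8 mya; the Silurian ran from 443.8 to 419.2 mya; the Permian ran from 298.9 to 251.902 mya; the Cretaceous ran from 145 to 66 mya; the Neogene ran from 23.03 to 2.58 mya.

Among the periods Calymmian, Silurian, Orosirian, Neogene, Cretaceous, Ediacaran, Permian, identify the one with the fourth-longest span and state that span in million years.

Durations: Calymmian 200; Silurian 24.6; Orosirian 250; Neogene 20.45; Cretaceous 79; Ediacaran 96.2; Permian 46.998 Myr.
Sorted longest-first: Orosirian (250), Calymmian (200), Ediacaran (96.2), Cretaceous (79), Permian (46.998), Silurian (24.6), Neogene (20.45).
The fourth longest is Cretaceous at 79 Myr.

Cretaceous, 79 million years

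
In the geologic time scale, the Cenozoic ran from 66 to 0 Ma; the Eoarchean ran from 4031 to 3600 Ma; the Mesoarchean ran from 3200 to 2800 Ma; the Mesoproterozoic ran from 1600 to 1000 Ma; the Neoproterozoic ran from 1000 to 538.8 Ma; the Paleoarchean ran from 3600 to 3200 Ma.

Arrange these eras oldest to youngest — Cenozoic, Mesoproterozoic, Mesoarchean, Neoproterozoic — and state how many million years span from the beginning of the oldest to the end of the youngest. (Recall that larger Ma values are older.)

Mesoarchean → Mesoproterozoic → Neoproterozoic → Cenozoic; total span 3200 Myr

Start ages (Ma): Mesoarchean 3200, Mesoproterozoic 1600, Neoproterozoic 1000, Cenozoic 66.
Ordered oldest to youngest: Mesoarchean, Mesoproterozoic, Neoproterozoic, Cenozoic.
Span = 3200 − 0 = 3200 Myr.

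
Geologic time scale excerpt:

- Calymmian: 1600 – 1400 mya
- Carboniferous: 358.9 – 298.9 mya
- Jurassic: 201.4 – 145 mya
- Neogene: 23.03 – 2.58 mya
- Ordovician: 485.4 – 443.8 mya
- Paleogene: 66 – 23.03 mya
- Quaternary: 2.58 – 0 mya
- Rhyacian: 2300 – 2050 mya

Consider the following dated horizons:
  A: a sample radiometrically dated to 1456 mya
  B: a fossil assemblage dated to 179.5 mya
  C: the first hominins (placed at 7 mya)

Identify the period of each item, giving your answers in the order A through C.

A — Calymmian; B — Jurassic; C — Neogene

A: 1456 Ma lies in 1600–1400 Ma, so Calymmian.
B: 179.5 Ma lies in 201.4–145 Ma, so Jurassic.
C: 7 Ma lies in 23.03–2.58 Ma, so Neogene.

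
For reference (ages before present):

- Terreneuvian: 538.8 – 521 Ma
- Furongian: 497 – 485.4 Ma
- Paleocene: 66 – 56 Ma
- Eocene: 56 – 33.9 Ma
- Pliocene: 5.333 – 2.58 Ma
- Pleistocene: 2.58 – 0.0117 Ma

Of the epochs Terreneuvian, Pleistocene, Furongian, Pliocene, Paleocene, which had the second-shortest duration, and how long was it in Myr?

Start − end for each: Terreneuvian 538.8 − 521 = 17.8; Pleistocene 2.58 − 0.0117 = 2.5683; Furongian 497 − 485.4 = 11.6; Pliocene 5.333 − 2.58 = 2.753; Paleocene 66 − 56 = 10.
Ranking these from shortest: Pleistocene < Pliocene < Paleocene < Furongian < Terreneuvian.
Position 2 in that ranking is Pliocene, which lasted 2.753 Myr.

Pliocene, 2.753 million years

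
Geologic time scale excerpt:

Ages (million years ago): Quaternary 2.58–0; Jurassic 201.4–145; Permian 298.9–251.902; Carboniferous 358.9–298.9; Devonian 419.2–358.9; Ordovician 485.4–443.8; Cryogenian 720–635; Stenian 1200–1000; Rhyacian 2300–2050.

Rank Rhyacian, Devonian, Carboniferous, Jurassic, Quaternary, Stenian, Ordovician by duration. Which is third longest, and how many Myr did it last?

Devonian, 60.3 million years

Durations: Rhyacian 250; Devonian 60.3; Carboniferous 60; Jurassic 56.4; Quaternary 2.58; Stenian 200; Ordovician 41.6 Myr.
Sorted longest-first: Rhyacian (250), Stenian (200), Devonian (60.3), Carboniferous (60), Jurassic (56.4), Ordovician (41.6), Quaternary (2.58).
The third longest is Devonian at 60.3 Myr.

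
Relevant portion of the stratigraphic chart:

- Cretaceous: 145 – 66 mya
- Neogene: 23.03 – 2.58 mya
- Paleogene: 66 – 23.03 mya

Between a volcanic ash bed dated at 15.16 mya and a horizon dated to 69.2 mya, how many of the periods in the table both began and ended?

1

The older date is 69.2 Ma and the younger is 15.16 Ma.
Periods with start < 69.2 and end > 15.16 Ma: Paleogene (66–23.03).
That is 1 complete period.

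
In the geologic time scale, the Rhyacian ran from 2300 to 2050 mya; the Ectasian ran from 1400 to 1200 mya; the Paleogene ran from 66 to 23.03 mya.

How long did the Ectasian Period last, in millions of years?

1400 − 1200 = 200 million years.

200 million years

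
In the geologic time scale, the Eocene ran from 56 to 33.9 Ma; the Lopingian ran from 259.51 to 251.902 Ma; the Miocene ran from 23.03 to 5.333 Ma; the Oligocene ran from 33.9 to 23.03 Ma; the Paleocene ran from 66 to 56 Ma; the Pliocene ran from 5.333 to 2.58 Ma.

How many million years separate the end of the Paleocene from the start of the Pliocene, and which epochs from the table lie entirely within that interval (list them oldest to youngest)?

The Paleocene closes at 56 Ma and the Pliocene opens at 5.333 Ma, so the interval is 56 − 5.333 = 50.667 Myr.
An epoch fits inside if it starts at or after 56 Ma and ends at or before 5.333 Ma; oldest first that gives Eocene, Oligocene, Miocene.

50.667 million years; Eocene, Oligocene, Miocene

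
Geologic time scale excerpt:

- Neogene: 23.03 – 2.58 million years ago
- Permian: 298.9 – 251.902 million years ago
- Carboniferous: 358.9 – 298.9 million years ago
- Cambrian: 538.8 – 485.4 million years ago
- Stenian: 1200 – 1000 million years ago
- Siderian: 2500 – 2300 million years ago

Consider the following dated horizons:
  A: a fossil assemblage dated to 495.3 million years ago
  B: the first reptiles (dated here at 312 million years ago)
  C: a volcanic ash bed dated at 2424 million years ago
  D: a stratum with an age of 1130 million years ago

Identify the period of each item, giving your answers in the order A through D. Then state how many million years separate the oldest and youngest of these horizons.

Match each age against the start–end ranges in the excerpt: A = 495.3 Ma → Cambrian (538.8–485.4); B = 312 Ma → Carboniferous (358.9–298.9); C = 2424 Ma → Siderian (2500–2300); D = 1130 Ma → Stenian (1200–1000).
The largest age is 2424 Ma and the smallest is 312 Ma; their difference is 2112 Myr.

A — Cambrian; B — Carboniferous; C — Siderian; D — Stenian; span 2112 million years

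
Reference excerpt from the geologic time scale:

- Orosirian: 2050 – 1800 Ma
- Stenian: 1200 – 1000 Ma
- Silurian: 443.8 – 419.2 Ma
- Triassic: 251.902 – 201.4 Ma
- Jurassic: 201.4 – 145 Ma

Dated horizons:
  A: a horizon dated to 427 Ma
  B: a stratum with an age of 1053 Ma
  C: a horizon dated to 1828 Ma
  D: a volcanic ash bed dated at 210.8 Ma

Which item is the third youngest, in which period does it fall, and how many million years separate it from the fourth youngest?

Sorted youngest-first by Ma: D (210.8), A (427), B (1053), C (1828).
The third youngest is B at 1053 Ma, which lies in 1200–1000 Ma: the Stenian.
The fourth youngest is C at 1828 Ma; separation = |1053 − 1828| = 775 Myr.

B, in the Stenian; 775 million years to C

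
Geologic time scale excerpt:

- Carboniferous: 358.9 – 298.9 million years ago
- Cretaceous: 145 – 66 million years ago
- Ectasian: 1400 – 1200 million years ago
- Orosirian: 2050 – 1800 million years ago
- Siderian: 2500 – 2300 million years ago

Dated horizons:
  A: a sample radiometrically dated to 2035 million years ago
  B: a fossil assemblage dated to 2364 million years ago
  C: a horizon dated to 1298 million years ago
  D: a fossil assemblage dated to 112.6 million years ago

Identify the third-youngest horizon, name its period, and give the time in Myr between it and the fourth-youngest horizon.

A, in the Orosirian; 329 million years to B

Sorted youngest-first by Ma: D (112.6), C (1298), A (2035), B (2364).
The third youngest is A at 2035 Ma, which lies in 2050–1800 Ma: the Orosirian.
The fourth youngest is B at 2364 Ma; separation = |2035 − 2364| = 329 Myr.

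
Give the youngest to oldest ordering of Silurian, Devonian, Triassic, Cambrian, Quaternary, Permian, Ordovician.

Quaternary, then Triassic, then Permian, then Devonian, then Silurian, then Ordovician, then Cambrian

Era membership (oldest first within each) — Paleozoic: Cambrian, Ordovician, Silurian, Devonian, Permian; Mesozoic: Triassic; Cenozoic: Quaternary. Paleozoic precedes Mesozoic, which precedes Cenozoic. Concatenating the groups in that era order and then reversing gives youngest to oldest.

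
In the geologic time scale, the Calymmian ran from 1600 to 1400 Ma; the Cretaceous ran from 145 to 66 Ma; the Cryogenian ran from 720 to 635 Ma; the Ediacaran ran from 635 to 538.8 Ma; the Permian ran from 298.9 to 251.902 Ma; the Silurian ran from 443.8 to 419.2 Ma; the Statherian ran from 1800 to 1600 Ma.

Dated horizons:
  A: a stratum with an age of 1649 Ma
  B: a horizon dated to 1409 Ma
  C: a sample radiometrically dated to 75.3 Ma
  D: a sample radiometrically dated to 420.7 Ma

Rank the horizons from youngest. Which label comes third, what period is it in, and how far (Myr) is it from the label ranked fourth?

B, in the Calymmian; 240 million years to A

Smaller Ma means younger, so youngest first: C 75.3 < D 420.7 < B 1409 < A 1649.
Counting 3 along gives B (1409 Ma); the excerpt puts that inside the Calymmian, 1600–1400 Ma.
Next in line is A (1649 Ma), and 1649 − 1409 = 240 Myr.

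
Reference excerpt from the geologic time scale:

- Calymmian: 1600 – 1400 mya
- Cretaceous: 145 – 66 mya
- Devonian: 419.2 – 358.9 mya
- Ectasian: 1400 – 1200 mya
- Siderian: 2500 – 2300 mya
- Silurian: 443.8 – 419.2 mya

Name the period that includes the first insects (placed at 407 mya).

407 Ma lies between 419.2 and 358.9 Ma, so it falls in the Devonian.

Devonian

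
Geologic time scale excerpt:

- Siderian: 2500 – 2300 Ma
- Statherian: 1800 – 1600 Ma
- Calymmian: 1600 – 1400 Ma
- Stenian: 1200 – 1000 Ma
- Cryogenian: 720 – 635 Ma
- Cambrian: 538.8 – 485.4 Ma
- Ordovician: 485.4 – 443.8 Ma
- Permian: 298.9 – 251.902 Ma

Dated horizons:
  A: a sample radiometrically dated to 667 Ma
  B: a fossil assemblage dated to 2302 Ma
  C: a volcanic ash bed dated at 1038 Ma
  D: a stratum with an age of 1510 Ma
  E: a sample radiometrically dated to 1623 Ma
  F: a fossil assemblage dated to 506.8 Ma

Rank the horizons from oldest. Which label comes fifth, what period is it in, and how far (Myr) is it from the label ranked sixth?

Sorted oldest-first by Ma: B (2302), E (1623), D (1510), C (1038), A (667), F (506.8).
The fifth oldest is A at 667 Ma, which lies in 720–635 Ma: the Cryogenian.
The sixth oldest is F at 506.8 Ma; separation = |667 − 506.8| = 160.2 Myr.

A, in the Cryogenian; 160.2 million years to F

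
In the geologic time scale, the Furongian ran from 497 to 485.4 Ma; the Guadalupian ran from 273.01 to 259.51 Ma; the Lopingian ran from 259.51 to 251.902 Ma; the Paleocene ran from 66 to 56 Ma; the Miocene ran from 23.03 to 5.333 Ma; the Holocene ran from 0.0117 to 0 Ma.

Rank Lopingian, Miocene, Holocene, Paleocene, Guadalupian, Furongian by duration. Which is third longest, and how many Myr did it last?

Durations: Lopingian 7.608; Miocene 17.697; Holocene 0.0117; Paleocene 10; Guadalupian 13.5; Furongian 11.6 Myr.
Sorted longest-first: Miocene (17.697), Guadalupian (13.5), Furongian (11.6), Paleocene (10), Lopingian (7.608), Holocene (0.0117).
The third longest is Furongian at 11.6 Myr.

Furongian, 11.6 million years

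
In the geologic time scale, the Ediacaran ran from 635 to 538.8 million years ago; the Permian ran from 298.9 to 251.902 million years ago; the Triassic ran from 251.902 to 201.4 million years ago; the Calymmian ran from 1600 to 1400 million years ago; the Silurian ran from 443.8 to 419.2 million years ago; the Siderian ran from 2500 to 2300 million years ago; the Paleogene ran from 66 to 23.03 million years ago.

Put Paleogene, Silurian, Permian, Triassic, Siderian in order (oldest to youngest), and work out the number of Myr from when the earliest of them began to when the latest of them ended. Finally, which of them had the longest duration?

Siderian → Silurian → Permian → Triassic → Paleogene; total span 2476.97 Myr; longest is Siderian

Start ages (Ma): Siderian 2500, Silurian 443.8, Permian 298.9, Triassic 251.902, Paleogene 66.
Ordered oldest to youngest: Siderian, Silurian, Permian, Triassic, Paleogene.
Span = 2500 − 23.03 = 2476.97 Myr.
Durations: Paleogene 42.97, Permian 46.998, Triassic 50.502, Silurian 24.6, Siderian 200 → longest is Siderian (200 Myr).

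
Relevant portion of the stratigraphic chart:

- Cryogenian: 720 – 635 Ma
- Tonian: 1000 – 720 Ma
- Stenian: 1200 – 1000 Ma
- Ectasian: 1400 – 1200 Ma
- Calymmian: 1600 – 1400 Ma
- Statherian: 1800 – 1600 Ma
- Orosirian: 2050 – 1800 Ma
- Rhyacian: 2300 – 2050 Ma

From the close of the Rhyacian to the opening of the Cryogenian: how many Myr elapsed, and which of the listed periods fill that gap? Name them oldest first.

The Rhyacian closes at 2050 Ma and the Cryogenian opens at 720 Ma, so the interval is 2050 − 720 = 1330 Myr.
A period fits inside if it starts at or after 2050 Ma and ends at or before 720 Ma; oldest first that gives Orosirian, Statherian, Calymmian, Ectasian, Stenian, Tonian.

1330 million years; Orosirian, Statherian, Calymmian, Ectasian, Stenian, Tonian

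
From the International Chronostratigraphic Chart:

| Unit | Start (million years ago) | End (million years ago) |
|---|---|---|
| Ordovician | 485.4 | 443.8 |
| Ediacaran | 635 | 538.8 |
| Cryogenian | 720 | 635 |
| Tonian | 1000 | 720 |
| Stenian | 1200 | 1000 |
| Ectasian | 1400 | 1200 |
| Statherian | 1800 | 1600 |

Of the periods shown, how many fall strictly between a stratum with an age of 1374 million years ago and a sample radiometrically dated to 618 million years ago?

3

The older date is 1374 Ma and the younger is 618 Ma.
Periods with start < 1374 and end > 618 Ma: Stenian (1200–1000), Tonian (1000–720), Cryogenian (720–635).
That is 3 complete periods.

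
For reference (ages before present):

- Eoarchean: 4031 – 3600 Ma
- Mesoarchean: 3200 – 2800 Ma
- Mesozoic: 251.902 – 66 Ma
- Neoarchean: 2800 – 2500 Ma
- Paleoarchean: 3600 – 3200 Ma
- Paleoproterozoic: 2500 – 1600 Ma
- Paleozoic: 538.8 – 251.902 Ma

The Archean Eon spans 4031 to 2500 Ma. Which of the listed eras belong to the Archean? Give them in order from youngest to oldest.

Neoarchean, Mesoarchean, Paleoarchean, Eoarchean

Eras with both bounds inside 4031–2500 Ma: Neoarchean (2800–2500), Mesoarchean (3200–2800), Paleoarchean (3600–3200), Eoarchean (4031–3600).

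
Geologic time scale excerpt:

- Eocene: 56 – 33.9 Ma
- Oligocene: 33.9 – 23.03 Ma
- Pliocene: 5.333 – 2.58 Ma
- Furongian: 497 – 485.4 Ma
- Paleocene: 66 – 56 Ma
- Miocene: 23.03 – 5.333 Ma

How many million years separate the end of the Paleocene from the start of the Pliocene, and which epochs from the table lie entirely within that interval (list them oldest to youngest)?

The Paleocene closes at 56 Ma and the Pliocene opens at 5.333 Ma, so the interval is 56 − 5.333 = 50.667 Myr.
An epoch fits inside if it starts at or after 56 Ma and ends at or before 5.333 Ma; oldest first that gives Eocene, Oligocene, Miocene.

50.667 million years; Eocene, Oligocene, Miocene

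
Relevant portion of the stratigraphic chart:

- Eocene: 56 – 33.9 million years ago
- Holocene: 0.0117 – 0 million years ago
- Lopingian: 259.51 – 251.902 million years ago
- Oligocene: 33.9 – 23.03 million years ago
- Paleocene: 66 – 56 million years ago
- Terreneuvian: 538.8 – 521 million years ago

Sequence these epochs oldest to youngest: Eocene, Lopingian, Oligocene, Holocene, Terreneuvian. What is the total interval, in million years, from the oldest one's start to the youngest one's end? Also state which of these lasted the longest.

Start ages (Ma): Terreneuvian 538.8, Lopingian 259.51, Eocene 56, Oligocene 33.9, Holocene 0.0117.
Ordered oldest to youngest: Terreneuvian, Lopingian, Eocene, Oligocene, Holocene.
Span = 538.8 − 0 = 538.8 Myr.
Durations: Holocene 0.0117, Terreneuvian 17.8, Oligocene 10.87, Eocene 22.1, Lopingian 7.608 → longest is Eocene (22.1 Myr).

Terreneuvian → Lopingian → Eocene → Oligocene → Holocene; total span 538.8 Myr; longest is Eocene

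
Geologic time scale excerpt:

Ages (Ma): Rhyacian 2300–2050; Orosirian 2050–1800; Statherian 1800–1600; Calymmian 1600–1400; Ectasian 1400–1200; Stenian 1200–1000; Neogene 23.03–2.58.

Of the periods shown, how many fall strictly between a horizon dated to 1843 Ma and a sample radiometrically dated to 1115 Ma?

The older date is 1843 Ma and the younger is 1115 Ma.
Periods with start < 1843 and end > 1115 Ma: Statherian (1800–1600), Calymmian (1600–1400), Ectasian (1400–1200).
That is 3 complete periods.

3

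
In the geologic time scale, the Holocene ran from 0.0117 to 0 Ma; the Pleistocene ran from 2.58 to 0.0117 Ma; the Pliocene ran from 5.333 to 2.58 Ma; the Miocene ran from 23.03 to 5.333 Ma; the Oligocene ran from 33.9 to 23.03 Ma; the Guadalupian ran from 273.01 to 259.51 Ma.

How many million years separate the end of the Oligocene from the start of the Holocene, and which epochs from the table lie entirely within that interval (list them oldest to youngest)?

23.0183 million years; Miocene, Pliocene, Pleistocene

End of Oligocene = 23.03 Ma; start of Holocene = 0.0117 Ma.
Gap = 23.03 − 0.0117 = 23.0183 Myr.
Epochs wholly inside 23.03–0.0117 Ma: Miocene (23.03–5.333), Pliocene (5.333–2.58), Pleistocene (2.58–0.0117).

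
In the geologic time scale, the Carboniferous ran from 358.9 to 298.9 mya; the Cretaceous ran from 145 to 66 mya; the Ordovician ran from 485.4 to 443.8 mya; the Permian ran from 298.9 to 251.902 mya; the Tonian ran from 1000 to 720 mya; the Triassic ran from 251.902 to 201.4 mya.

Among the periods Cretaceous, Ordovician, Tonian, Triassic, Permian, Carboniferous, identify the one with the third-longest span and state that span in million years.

Carboniferous, 60 million years

Durations: Cretaceous 79; Ordovician 41.6; Tonian 280; Triassic 50.502; Permian 46.998; Carboniferous 60 Myr.
Sorted longest-first: Tonian (280), Cretaceous (79), Carboniferous (60), Triassic (50.502), Permian (46.998), Ordovician (41.6).
The third longest is Carboniferous at 60 Myr.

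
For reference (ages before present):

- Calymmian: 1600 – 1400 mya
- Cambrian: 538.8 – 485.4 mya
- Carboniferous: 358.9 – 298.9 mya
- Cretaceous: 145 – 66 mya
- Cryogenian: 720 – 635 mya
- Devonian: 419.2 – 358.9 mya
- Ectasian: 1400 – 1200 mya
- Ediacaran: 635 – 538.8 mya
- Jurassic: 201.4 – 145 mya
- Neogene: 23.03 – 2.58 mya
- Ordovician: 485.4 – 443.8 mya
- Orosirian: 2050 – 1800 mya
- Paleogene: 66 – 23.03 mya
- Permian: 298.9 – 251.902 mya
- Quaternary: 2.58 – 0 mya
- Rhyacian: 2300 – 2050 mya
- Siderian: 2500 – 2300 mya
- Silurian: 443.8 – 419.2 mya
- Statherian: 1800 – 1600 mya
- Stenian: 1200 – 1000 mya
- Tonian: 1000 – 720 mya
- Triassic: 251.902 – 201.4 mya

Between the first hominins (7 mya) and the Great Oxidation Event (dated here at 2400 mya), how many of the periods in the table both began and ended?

2400 Ma sits inside the Siderian (2500–2300) and 7 Ma inside the Neogene (23.03–2.58); neither of those is wholly between the two dates.
The listed periods lying completely between them are Rhyacian, Orosirian, Statherian, Calymmian, Ectasian, Stenian, Tonian, Cryogenian, Ediacaran, Cambrian, Ordovician, Silurian, Devonian, Carboniferous, Permian, Triassic, Jurassic, Cretaceous, Paleogene — 19 in all.

19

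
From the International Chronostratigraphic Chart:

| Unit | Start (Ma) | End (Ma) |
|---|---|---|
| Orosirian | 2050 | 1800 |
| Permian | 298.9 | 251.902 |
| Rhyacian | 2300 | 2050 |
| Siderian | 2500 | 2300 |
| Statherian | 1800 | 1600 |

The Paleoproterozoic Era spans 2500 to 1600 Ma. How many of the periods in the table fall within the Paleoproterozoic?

Periods inside 2500–1600 Ma: Siderian, Rhyacian, Orosirian, Statherian — 4 in total.

4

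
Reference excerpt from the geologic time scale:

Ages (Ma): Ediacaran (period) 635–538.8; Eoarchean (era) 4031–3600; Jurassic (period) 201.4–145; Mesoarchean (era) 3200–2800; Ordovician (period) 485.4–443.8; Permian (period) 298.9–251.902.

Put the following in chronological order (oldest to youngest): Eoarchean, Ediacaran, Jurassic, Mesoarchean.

Eoarchean, Mesoarchean, Ediacaran, Jurassic

The oldest of these is Eoarchean (starts 4031 Ma) and the youngest is Jurassic (ends 145 Ma).
In between, by decreasing start age: Mesoarchean (3200), Ediacaran (635).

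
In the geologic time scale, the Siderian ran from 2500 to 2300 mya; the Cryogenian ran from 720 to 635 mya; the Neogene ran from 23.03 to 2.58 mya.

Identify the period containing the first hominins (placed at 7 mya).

7 Ma lies between 23.03 and 2.58 Ma, so it falls in the Neogene.

Neogene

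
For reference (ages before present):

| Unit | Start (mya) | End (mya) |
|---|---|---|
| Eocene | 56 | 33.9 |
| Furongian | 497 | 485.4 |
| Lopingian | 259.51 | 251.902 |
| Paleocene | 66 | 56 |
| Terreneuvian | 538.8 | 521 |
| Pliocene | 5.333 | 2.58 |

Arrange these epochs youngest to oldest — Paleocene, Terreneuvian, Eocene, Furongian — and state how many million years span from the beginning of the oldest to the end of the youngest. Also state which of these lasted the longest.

Eocene → Paleocene → Furongian → Terreneuvian; total span 504.9 Myr; longest is Eocene

Start ages (Ma): Terreneuvian 538.8, Furongian 497, Paleocene 66, Eocene 56.
Ordered youngest to oldest: Eocene, Paleocene, Furongian, Terreneuvian.
Span = 538.8 − 33.9 = 504.9 Myr.
Durations: Eocene 22.1, Terreneuvian 17.8, Furongian 11.6, Paleocene 10 → longest is Eocene (22.1 Myr).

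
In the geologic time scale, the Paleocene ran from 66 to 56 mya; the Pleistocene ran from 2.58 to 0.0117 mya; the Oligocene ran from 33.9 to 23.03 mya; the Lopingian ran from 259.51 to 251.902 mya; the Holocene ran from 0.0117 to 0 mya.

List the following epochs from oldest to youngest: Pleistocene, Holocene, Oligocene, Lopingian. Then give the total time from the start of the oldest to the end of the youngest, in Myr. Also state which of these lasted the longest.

Lopingian → Oligocene → Pleistocene → Holocene; total span 259.51 Myr; longest is Oligocene

Start ages (Ma): Lopingian 259.51, Oligocene 33.9, Pleistocene 2.58, Holocene 0.0117.
Ordered oldest to youngest: Lopingian, Oligocene, Pleistocene, Holocene.
Span = 259.51 − 0 = 259.51 Myr.
Durations: Pleistocene 2.5683, Lopingian 7.608, Holocene 0.0117, Oligocene 10.87 → longest is Oligocene (10.87 Myr).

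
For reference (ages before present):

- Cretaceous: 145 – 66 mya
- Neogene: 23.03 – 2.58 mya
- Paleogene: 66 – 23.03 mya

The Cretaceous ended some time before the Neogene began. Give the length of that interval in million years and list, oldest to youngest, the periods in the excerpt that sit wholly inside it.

The Cretaceous closes at 66 Ma and the Neogene opens at 23.03 Ma, so the interval is 66 − 23.03 = 42.97 Myr.
A period fits inside if it starts at or after 66 Ma and ends at or before 23.03 Ma; oldest first that gives Paleogene.

42.97 million years; Paleogene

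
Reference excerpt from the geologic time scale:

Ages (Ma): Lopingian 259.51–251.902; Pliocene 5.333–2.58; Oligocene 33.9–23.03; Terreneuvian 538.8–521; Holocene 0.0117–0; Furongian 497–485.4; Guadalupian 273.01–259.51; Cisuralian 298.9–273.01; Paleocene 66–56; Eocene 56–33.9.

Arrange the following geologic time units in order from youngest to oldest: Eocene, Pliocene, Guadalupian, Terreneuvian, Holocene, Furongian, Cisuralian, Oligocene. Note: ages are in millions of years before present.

Read off each span (Ma): Eocene 56–33.9; Pliocene 5.333–2.58; Guadalupian 273.01–259.51; Terreneuvian 538.8–521; Holocene 0.0117–0; Furongian 497–485.4; Cisuralian 298.9–273.01; Oligocene 33.9–23.03.
Larger Ma is older, so oldest→youngest is Terreneuvian, Furongian, Cisuralian, Guadalupian, Eocene, Oligocene, Pliocene, Holocene; reverse it for youngest→oldest.

Holocene, Pliocene, Oligocene, Eocene, Guadalupian, Cisuralian, Furongian, Terreneuvian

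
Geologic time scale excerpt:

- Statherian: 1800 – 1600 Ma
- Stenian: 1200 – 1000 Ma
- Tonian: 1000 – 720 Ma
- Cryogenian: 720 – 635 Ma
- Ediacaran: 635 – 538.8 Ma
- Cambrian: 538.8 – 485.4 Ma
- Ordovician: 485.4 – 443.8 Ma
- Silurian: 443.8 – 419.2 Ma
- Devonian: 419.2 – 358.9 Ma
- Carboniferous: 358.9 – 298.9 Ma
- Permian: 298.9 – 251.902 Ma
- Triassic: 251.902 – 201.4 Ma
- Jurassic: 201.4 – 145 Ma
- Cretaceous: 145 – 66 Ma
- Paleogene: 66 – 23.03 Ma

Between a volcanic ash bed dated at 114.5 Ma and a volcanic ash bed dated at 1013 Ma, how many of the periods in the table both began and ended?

1013 Ma sits inside the Stenian (1200–1000) and 114.5 Ma inside the Cretaceous (145–66); neither of those is wholly between the two dates.
The listed periods lying completely between them are Tonian, Cryogenian, Ediacaran, Cambrian, Ordovician, Silurian, Devonian, Carboniferous, Permian, Triassic, Jurassic — 11 in all.

11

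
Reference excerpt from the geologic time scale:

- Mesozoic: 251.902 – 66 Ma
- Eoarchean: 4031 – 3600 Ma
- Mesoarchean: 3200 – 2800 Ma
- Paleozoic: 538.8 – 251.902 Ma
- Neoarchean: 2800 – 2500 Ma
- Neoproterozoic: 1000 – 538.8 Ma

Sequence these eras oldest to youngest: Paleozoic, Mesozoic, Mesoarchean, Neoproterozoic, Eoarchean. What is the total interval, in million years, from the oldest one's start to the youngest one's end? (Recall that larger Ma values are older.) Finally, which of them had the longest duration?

Eoarchean, Mesoarchean, Neoproterozoic, Paleozoic, Mesozoic; total span 3965 Myr; longest is Neoproterozoic

From the excerpt: Paleozoic 538.8–251.902; Mesozoic 251.902–66; Mesoarchean 3200–2800; Neoproterozoic 1000–538.8; Eoarchean 4031–3600 (Ma).
Larger Ma is earlier, so the oldest is Eoarchean and the youngest is Mesozoic; oldest to youngest: Eoarchean, Mesoarchean, Neoproterozoic, Paleozoic, Mesozoic.
Oldest start 4031 minus youngest end 66 gives 3965 Myr overall.
Individual lengths (start − end): Paleozoic 286.898; Mesoarchean 400; Neoproterozoic 461.2; Eoarchean 431; Mesozoic 185.902. The largest is Neoproterozoic at 461.2 Myr.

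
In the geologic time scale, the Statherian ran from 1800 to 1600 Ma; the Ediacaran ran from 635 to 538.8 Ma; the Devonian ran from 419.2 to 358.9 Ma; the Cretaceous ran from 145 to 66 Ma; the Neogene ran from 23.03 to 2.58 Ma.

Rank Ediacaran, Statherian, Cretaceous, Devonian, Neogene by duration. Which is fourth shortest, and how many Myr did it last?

Ediacaran, 96.2 million years

Durations: Ediacaran 96.2; Statherian 200; Cretaceous 79; Devonian 60.3; Neogene 20.45 Myr.
Sorted shortest-first: Neogene (20.45), Devonian (60.3), Cretaceous (79), Ediacaran (96.2), Statherian (200).
The fourth shortest is Ediacaran at 96.2 Myr.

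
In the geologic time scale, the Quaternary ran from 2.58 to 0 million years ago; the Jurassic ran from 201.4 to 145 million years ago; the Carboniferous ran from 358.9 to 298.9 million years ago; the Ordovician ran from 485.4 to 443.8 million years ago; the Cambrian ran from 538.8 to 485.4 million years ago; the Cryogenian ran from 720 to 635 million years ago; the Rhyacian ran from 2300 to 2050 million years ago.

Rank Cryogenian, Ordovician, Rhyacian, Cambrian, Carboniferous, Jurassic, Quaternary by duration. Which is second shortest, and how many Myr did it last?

Durations: Cryogenian 85; Ordovician 41.6; Rhyacian 250; Cambrian 53.4; Carboniferous 60; Jurassic 56.4; Quaternary 2.58 Myr.
Sorted shortest-first: Quaternary (2.58), Ordovician (41.6), Cambrian (53.4), Jurassic (56.4), Carboniferous (60), Cryogenian (85), Rhyacian (250).
The second shortest is Ordovician at 41.6 Myr.

Ordovician, 41.6 million years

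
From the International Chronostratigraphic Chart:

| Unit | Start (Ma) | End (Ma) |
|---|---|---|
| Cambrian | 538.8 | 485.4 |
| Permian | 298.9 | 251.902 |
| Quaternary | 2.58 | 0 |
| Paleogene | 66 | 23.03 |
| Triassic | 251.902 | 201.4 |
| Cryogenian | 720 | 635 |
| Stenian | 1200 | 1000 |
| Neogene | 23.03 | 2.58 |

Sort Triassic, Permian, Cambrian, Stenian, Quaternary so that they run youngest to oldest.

Quaternary, Triassic, Permian, Cambrian, Stenian

Sorting by start age (ascending Ma, since larger Ma = older): Quaternary start 2.58, Triassic start 251.902, Permian start 298.9, Cambrian start 538.8, Stenian start 1200.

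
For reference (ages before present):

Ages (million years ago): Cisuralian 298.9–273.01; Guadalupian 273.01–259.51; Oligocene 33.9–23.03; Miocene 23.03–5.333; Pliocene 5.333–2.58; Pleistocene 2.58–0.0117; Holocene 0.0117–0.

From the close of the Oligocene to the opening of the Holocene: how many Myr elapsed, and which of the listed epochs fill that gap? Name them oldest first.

23.0183 million years; Miocene, Pliocene, Pleistocene

End of Oligocene = 23.03 Ma; start of Holocene = 0.0117 Ma.
Gap = 23.03 − 0.0117 = 23.0183 Myr.
Epochs wholly inside 23.03–0.0117 Ma: Miocene (23.03–5.333), Pliocene (5.333–2.58), Pleistocene (2.58–0.0117).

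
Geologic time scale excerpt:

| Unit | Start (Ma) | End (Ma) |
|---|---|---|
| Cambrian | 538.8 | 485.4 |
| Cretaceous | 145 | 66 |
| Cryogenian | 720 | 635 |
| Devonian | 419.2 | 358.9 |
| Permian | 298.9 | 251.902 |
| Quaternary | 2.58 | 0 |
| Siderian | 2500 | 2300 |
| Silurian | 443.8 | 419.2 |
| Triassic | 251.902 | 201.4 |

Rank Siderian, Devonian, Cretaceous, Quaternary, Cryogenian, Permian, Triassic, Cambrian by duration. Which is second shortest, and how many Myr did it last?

Durations: Siderian 200; Devonian 60.3; Cretaceous 79; Quaternary 2.58; Cryogenian 85; Permian 46.998; Triassic 50.502; Cambrian 53.4 Myr.
Sorted shortest-first: Quaternary (2.58), Permian (46.998), Triassic (50.502), Cambrian (53.4), Devonian (60.3), Cretaceous (79), Cryogenian (85), Siderian (200).
The second shortest is Permian at 46.998 Myr.

Permian, 46.998 million years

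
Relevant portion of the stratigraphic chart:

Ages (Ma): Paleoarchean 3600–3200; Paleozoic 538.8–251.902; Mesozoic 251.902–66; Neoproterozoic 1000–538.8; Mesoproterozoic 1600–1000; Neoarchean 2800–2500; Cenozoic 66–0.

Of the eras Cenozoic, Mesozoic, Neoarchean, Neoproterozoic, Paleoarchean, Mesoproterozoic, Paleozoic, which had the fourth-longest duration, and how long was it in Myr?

Start − end for each: Cenozoic 66 − 0 = 66; Mesozoic 251.902 − 66 = 185.902; Neoarchean 2800 − 2500 = 300; Neoproterozoic 1000 − 538.8 = 461.2; Paleoarchean 3600 − 3200 = 400; Mesoproterozoic 1600 − 1000 = 600; Paleozoic 538.8 − 251.902 = 286.898.
Ranking these from longest: Mesoproterozoic > Neoproterozoic > Paleoarchean > Neoarchean > Paleozoic > Mesozoic > Cenozoic.
Position 4 in that ranking is Neoarchean, which lasted 300 Myr.

Neoarchean, 300 million years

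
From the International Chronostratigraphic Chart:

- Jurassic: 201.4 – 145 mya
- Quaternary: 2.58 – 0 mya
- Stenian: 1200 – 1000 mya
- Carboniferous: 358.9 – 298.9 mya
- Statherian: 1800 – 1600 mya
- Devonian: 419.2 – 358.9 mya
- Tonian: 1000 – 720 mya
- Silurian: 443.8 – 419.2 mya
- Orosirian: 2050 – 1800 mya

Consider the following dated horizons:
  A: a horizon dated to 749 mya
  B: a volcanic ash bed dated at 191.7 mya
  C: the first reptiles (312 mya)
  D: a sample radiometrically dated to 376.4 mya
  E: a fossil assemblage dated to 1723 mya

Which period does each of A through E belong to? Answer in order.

A — Tonian; B — Jurassic; C — Carboniferous; D — Devonian; E — Statherian

Match each age against the start–end ranges in the excerpt: A = 749 Ma → Tonian (1000–720); B = 191.7 Ma → Jurassic (201.4–145); C = 312 Ma → Carboniferous (358.9–298.9); D = 376.4 Ma → Devonian (419.2–358.9); E = 1723 Ma → Statherian (1800–1600).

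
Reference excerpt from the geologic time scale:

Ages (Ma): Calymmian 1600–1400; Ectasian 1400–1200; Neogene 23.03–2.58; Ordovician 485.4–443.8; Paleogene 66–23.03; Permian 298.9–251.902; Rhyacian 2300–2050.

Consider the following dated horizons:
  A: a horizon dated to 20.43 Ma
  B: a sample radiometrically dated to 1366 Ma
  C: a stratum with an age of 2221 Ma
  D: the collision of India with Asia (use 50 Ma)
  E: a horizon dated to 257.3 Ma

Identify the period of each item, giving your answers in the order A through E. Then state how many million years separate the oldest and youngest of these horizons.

Match each age against the start–end ranges in the excerpt: A = 20.43 Ma → Neogene (23.03–2.58); B = 1366 Ma → Ectasian (1400–1200); C = 2221 Ma → Rhyacian (2300–2050); D = 50 Ma → Paleogene (66–23.03); E = 257.3 Ma → Permian (298.9–251.902).
The largest age is 2221 Ma and the smallest is 20.43 Ma; their difference is 2200.57 Myr.

A — Neogene; B — Ectasian; C — Rhyacian; D — Paleogene; E — Permian; span 2200.57 million years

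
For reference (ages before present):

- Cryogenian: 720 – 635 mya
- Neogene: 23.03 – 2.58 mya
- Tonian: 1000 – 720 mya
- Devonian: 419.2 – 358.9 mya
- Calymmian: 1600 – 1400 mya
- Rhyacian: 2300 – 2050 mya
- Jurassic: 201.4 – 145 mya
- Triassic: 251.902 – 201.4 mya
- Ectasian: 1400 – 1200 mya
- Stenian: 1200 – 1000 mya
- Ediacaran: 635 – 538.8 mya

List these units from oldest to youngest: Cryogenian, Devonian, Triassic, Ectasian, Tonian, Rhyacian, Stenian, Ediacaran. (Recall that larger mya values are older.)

Sorting by start age (descending Ma, since larger Ma = older): Rhyacian began 2300, Ectasian began 1400, Stenian began 1200, Tonian began 1000, Cryogenian began 720, Ediacaran began 635, Devonian began 419.2, Triassic began 251.902.

Rhyacian, Ectasian, Stenian, Tonian, Cryogenian, Ediacaran, Devonian, Triassic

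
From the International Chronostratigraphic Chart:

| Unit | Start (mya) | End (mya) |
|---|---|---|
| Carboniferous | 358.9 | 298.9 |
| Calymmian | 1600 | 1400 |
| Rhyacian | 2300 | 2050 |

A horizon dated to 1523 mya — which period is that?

Calymmian

1523 Ma lies between 1600 and 1400 Ma, so it falls in the Calymmian.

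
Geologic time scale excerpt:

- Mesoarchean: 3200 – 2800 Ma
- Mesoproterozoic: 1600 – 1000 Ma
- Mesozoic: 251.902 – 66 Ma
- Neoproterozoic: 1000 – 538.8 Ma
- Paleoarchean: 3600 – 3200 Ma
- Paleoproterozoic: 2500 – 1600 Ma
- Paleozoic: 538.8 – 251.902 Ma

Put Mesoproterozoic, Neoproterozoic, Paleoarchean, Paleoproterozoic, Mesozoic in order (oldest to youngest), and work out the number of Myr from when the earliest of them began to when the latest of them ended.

Paleoarchean → Paleoproterozoic → Mesoproterozoic → Neoproterozoic → Mesozoic; total span 3534 Myr

Start ages (Ma): Paleoarchean 3600, Paleoproterozoic 2500, Mesoproterozoic 1600, Neoproterozoic 1000, Mesozoic 251.902.
Ordered oldest to youngest: Paleoarchean, Paleoproterozoic, Mesoproterozoic, Neoproterozoic, Mesozoic.
Span = 3600 − 66 = 3534 Myr.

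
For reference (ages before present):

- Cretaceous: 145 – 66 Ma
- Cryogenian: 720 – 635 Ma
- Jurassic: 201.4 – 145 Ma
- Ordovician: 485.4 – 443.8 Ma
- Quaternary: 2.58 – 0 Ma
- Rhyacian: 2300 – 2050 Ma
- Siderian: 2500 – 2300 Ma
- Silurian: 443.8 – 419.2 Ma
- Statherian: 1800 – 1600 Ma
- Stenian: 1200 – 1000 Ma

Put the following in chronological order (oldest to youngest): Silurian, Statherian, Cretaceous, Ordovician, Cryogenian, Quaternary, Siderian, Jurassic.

Sorting by start age (descending Ma, since larger Ma = older): Siderian began 2500, Statherian began 1800, Cryogenian began 720, Ordovician began 485.4, Silurian began 443.8, Jurassic began 201.4, Cretaceous began 145, Quaternary began 2.58.

Siderian → Statherian → Cryogenian → Ordovician → Silurian → Jurassic → Cretaceous → Quaternary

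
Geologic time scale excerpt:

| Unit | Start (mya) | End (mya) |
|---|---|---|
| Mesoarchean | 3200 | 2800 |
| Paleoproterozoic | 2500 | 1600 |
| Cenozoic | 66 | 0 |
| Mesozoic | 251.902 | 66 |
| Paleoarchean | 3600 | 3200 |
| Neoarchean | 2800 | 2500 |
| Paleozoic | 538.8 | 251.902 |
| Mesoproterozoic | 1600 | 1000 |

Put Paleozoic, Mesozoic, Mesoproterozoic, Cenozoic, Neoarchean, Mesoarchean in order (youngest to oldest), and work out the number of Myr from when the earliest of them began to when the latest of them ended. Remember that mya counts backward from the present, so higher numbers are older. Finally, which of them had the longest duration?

Cenozoic, Mesozoic, Paleozoic, Mesoproterozoic, Neoarchean, Mesoarchean; total span 3200 Myr; longest is Mesoproterozoic

Start ages (Ma): Mesoarchean 3200, Neoarchean 2800, Mesoproterozoic 1600, Paleozoic 538.8, Mesozoic 251.902, Cenozoic 66.
Ordered youngest to oldest: Cenozoic, Mesozoic, Paleozoic, Mesoproterozoic, Neoarchean, Mesoarchean.
Span = 3200 − 0 = 3200 Myr.
Durations: Paleozoic 286.898, Mesoarchean 400, Neoarchean 300, Mesoproterozoic 600, Cenozoic 66, Mesozoic 185.902 → longest is Mesoproterozoic (600 Myr).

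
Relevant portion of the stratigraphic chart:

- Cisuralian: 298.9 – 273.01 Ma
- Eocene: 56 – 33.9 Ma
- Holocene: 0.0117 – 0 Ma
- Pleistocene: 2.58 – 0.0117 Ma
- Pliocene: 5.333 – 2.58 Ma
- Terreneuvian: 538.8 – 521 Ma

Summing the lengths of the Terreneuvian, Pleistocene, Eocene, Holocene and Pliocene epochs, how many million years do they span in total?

Each duration: Terreneuvian = 17.8; Pleistocene = 2.5683; Eocene = 22.1; Holocene = 0.0117; Pliocene = 2.753.
Sum: 17.8 + 2.5683 + 22.1 + 0.0117 + 2.753 = 45.233 Myr.

45.233 million years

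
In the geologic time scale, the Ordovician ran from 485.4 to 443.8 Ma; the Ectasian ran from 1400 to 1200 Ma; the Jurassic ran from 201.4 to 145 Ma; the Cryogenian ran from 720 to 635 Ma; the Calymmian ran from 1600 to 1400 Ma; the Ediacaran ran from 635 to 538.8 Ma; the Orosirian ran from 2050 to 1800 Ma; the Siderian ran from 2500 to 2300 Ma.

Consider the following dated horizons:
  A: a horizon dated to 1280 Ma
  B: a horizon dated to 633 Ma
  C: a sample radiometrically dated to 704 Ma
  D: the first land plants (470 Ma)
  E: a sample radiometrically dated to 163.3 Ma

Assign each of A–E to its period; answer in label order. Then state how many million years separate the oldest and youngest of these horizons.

A: 1280 Ma lies in 1400–1200 Ma, so Ectasian.
B: 633 Ma lies in 635–538.8 Ma, so Ediacaran.
C: 704 Ma lies in 720–635 Ma, so Cryogenian.
D: 470 Ma lies in 485.4–443.8 Ma, so Ordovician.
E: 163.3 Ma lies in 201.4–145 Ma, so Jurassic.
Oldest = 1280 Ma, youngest = 163.3 Ma → span 1116.7 Myr.

A — Ectasian; B — Ediacaran; C — Cryogenian; D — Ordovician; E — Jurassic; span 1116.7 million years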